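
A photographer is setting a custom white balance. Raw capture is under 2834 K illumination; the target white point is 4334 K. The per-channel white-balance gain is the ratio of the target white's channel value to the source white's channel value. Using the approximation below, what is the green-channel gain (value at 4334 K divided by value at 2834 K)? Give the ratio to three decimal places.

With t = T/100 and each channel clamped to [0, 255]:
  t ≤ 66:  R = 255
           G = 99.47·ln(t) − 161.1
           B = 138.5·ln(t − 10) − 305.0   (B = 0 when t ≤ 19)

At 2834 K (t = 28.34):
  G = 99.47·ln 28.34 − 161.1 = 99.47·3.3443 − 161.1 = 171.555.
At 4334 K (t = 43.34):
  G = 99.47·ln 43.34 − 161.1 = 99.47·3.7691 − 161.1 = 213.810.
Gain = 213.810 / 171.555 = 1.2463 → 1.246.

1.246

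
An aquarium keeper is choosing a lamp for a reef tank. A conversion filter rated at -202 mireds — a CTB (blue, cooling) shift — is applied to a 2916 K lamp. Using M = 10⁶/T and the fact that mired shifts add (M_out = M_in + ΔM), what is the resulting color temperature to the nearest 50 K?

7100 K

M_in = 10⁶/2916 = 342.94 mireds.
M_out = 342.94 + (-202) = 140.94 mireds.
T_out = 10⁶/140.94 = 7095.4 K → 7100 K.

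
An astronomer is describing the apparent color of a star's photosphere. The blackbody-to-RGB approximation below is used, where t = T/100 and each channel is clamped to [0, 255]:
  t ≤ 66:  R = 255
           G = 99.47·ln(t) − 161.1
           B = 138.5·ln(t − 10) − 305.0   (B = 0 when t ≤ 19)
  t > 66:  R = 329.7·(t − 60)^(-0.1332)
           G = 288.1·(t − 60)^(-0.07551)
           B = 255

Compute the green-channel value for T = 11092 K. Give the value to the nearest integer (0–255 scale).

t = 11092/100 = 110.92; the t > 66 branch applies.
G = 288.1·(110.92 − 60)^(-0.07551) = 288.1·50.92^(-0.07551) = 288.1·0.74321 = 214.119.
Rounded: 214.

214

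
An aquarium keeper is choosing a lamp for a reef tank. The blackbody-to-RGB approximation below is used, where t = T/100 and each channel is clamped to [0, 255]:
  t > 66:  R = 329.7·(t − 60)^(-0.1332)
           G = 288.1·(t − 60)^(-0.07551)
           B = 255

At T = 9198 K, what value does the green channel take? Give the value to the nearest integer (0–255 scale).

222

t = 9198/100 = 91.98; the t > 66 branch applies.
G = 288.1·(91.98 − 60)^(-0.07551) = 288.1·31.98^(-0.07551) = 288.1·0.76978 = 221.774.
Rounded: 222.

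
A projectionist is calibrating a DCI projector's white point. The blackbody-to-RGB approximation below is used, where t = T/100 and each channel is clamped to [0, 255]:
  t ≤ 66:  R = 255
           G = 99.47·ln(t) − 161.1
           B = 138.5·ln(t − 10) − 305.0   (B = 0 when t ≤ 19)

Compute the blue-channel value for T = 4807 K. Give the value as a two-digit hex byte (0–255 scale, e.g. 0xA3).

0xC7

t = 4807/100 = 48.07; the t ≤ 66 branch applies.
B = 138.5·ln(48.07 − 10) − 305.0 = 138.5·ln 38.07 − 305.0 = 138.5·3.6394 − 305.0 = 199.061.
Rounded: 199; in hex, 0xC7.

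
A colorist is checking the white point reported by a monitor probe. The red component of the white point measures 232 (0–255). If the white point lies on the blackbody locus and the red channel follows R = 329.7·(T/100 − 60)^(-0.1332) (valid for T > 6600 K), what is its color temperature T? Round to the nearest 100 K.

7400 K

(t − 60)^(-0.1332) = 232/329.7 = 0.70367.
t − 60 = 0.70367^(1/-0.1332) = 0.70367^(-7.508) = 13.992, so t = 73.992.
T = 100·t = 7399 K → 7400 K to the nearest 100 K.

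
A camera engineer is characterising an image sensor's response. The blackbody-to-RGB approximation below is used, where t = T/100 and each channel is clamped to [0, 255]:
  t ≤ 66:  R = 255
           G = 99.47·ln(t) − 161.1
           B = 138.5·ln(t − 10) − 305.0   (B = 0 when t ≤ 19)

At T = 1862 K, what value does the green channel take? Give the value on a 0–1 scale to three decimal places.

0.509

t = 1862/100 = 18.62; the t ≤ 66 branch applies.
G = 99.47·ln 18.62 − 161.1 = 99.47·2.9242 − 161.1 = 129.774.
On a 0–1 scale: 129.774/255 = 0.5089 → 0.509.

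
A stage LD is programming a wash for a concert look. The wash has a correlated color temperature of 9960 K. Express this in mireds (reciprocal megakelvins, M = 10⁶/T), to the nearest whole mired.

M = 10⁶ / 9960 = 100.402 → 100 mireds.

100 mireds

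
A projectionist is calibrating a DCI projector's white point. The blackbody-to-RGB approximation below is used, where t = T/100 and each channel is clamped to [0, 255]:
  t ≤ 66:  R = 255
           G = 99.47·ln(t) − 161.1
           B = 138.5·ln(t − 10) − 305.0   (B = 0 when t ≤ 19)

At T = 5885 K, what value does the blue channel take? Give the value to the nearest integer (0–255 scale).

t = 5885/100 = 58.85; the t ≤ 66 branch applies.
B = 138.5·ln(58.85 − 10) − 305.0 = 138.5·ln 48.85 − 305.0 = 138.5·3.8888 − 305.0 = 233.592.
Rounded: 234.

234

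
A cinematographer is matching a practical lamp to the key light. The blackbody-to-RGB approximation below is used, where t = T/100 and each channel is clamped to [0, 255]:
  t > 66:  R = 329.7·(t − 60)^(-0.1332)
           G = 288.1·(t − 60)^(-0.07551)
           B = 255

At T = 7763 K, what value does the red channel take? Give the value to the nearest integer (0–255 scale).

225

t = 7763/100 = 77.63; the t > 66 branch applies.
R = 329.7·(77.63 − 60)^(-0.1332) = 329.7·17.63^(-0.1332) = 329.7·0.68234 = 224.967.
Rounded: 225.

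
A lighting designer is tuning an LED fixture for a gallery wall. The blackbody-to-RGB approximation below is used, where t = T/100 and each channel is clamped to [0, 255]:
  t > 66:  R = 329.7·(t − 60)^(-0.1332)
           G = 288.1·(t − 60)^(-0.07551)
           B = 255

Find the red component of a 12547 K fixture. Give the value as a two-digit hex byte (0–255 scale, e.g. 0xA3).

0xBD

t = 12547/100 = 125.47; the t > 66 branch applies.
R = 329.7·(125.47 − 60)^(-0.1332) = 329.7·65.47^(-0.1332) = 329.7·0.57293 = 188.896.
Rounded: 189; in hex, 0xBD.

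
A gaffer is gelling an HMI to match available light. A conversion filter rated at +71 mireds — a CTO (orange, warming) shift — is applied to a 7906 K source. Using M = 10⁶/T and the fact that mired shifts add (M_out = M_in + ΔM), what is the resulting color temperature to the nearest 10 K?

5060 K

M_in = 10⁶/7906 = 126.49 mireds.
M_out = 126.49 + (+71) = 197.49 mireds.
T_out = 10⁶/197.49 = 5063.6 K → 5060 K.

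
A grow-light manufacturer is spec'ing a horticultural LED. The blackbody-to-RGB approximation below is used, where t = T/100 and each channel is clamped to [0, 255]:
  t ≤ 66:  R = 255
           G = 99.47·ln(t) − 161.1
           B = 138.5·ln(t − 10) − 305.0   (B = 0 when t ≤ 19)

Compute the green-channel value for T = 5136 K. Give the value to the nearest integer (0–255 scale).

t = 5136/100 = 51.36; the t ≤ 66 branch applies.
G = 99.47·ln 51.36 − 161.1 = 99.47·3.9389 − 161.1 = 230.698.
Rounded: 231.

231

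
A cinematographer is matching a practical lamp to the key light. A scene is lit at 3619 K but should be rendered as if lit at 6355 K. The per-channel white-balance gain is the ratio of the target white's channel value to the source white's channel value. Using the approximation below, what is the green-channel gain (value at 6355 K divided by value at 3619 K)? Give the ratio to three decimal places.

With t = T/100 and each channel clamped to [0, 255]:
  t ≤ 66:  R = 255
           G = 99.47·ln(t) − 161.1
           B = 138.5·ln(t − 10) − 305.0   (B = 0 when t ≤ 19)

1.286

At 3619 K (t = 36.19):
  G = 99.47·ln 36.19 − 161.1 = 99.47·3.5888 − 161.1 = 195.876.
At 6355 K (t = 63.55):
  G = 99.47·ln 63.55 − 161.1 = 99.47·4.1518 − 161.1 = 251.882.
Gain = 251.882 / 195.876 = 1.2859 → 1.286.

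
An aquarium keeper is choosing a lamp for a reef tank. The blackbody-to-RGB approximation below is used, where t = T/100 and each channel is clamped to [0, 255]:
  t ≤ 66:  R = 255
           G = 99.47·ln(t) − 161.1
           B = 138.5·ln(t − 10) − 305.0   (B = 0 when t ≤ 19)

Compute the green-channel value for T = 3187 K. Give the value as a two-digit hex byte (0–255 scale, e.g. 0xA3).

0xB7

t = 3187/100 = 31.87; the t ≤ 66 branch applies.
G = 99.47·ln 31.87 − 161.1 = 99.47·3.4617 − 161.1 = 183.232.
Rounded: 183; in hex, 0xB7.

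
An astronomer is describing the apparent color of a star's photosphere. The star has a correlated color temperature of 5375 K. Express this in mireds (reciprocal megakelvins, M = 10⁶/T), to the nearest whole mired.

M = 10⁶ / 5375 = 186.047 → 186 mireds.

186 mireds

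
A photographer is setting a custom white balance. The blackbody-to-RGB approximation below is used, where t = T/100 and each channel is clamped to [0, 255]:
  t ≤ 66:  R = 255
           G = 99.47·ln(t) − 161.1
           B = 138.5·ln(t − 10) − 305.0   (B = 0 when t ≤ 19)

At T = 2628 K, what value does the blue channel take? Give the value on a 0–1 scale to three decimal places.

0.319

t = 2628/100 = 26.28; the t ≤ 66 branch applies.
B = 138.5·ln(26.28 − 10) − 305.0 = 138.5·ln 16.28 − 305.0 = 138.5·2.7899 − 305.0 = 81.406.
On a 0–1 scale: 81.406/255 = 0.3192 → 0.319.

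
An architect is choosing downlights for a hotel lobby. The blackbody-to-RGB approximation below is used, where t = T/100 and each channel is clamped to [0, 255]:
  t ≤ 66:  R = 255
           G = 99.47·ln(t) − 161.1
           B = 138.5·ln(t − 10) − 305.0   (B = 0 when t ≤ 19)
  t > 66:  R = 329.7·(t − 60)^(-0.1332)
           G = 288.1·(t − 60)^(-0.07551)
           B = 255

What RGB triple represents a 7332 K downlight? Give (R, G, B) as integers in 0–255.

(234, 237, 255)

t = 7332/100 = 73.32; the t > 66 branch applies.
R = 329.7·(73.32 − 60)^(-0.1332) = 329.7·13.32^(-0.1332) = 329.7·0.70830 = 233.526.
G = 288.1·(73.32 − 60)^(-0.07551) = 288.1·13.32^(-0.07551) = 288.1·0.82241 = 236.936.
B = 255 by definition for t > 66.
Rounded: (234, 237, 255).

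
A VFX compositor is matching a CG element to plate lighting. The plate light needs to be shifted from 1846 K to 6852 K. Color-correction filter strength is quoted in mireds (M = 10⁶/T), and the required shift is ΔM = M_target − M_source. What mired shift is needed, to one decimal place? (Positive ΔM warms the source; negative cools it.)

M_source = 10⁶/1846 = 541.712; M_target = 10⁶/6852 = 145.943.
ΔM = 145.943 − 541.712 = -395.769 → -395.8 mireds, a cooling shift.

-395.8 mireds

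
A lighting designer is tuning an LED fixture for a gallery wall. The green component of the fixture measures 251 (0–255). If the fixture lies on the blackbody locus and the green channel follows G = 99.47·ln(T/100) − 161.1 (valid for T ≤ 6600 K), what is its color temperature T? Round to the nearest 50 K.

ln t = (251 + 161.1) / 99.47 = 4.1430.
t = e^4.1430 = 62.989.
T = 100·t = 6299 K → 6300 K to the nearest 50 K.

6300 K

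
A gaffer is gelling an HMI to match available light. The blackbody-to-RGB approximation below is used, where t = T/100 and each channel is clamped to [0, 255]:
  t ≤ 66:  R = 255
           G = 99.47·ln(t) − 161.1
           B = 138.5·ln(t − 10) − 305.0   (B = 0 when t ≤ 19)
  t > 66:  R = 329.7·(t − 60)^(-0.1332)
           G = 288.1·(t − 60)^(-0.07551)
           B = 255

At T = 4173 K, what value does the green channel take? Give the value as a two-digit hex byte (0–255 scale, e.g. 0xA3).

0xD2

t = 4173/100 = 41.73; the t ≤ 66 branch applies.
G = 99.47·ln 41.73 − 161.1 = 99.47·3.7312 − 161.1 = 210.044.
Rounded: 210; in hex, 0xD2.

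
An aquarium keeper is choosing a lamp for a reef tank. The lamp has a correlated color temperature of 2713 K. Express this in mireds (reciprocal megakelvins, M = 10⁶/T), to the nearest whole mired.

369 mireds

M = 10⁶ / 2713 = 368.596 → 369 mireds.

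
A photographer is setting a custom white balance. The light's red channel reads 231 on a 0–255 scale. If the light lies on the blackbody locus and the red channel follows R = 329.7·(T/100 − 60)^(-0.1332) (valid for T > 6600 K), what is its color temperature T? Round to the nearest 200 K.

(t − 60)^(-0.1332) = 231/329.7 = 0.70064.
t − 60 = 0.70064^(1/-0.1332) = 0.70064^(-7.508) = 14.453, so t = 74.453.
T = 100·t = 7445 K → 7400 K to the nearest 200 K.

7400 K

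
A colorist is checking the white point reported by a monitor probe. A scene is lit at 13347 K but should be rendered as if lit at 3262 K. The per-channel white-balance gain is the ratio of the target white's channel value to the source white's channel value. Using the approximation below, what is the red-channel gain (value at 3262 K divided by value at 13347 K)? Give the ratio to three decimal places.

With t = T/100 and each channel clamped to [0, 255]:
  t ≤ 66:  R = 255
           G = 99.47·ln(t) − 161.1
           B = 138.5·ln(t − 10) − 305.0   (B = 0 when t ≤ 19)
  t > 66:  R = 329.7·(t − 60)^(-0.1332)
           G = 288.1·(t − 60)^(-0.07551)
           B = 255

At 13347 K (t = 133.47):
  R = 329.7·(133.47 − 60)^(-0.1332) = 329.7·73.47^(-0.1332) = 329.7·0.56420 = 186.017.
At 3262 K (t = 32.62):
  R = 255 by definition for t ≤ 66.
Gain = 255.000 / 186.017 = 1.3708 → 1.371.

1.371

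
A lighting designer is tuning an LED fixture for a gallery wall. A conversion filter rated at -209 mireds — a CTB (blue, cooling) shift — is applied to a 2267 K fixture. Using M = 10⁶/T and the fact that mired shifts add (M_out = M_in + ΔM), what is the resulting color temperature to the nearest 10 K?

M_in = 10⁶/2267 = 441.11 mireds.
M_out = 441.11 + (-209) = 232.11 mireds.
T_out = 10⁶/232.11 = 4308.3 K → 4310 K.

4310 K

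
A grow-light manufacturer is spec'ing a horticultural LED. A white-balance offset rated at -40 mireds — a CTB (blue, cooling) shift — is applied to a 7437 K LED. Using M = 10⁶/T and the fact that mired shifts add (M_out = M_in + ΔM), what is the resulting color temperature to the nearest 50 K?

M_in = 10⁶/7437 = 134.46 mireds.
M_out = 134.46 + (-40) = 94.46 mireds.
T_out = 10⁶/94.46 = 10586.2 K → 10600 K.

10600 K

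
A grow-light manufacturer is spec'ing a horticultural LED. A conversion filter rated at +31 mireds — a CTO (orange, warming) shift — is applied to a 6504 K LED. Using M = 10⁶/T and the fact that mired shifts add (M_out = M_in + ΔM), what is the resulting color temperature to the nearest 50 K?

5400 K

M_in = 10⁶/6504 = 153.75 mireds.
M_out = 153.75 + (+31) = 184.75 mireds.
T_out = 10⁶/184.75 = 5412.7 K → 5400 K.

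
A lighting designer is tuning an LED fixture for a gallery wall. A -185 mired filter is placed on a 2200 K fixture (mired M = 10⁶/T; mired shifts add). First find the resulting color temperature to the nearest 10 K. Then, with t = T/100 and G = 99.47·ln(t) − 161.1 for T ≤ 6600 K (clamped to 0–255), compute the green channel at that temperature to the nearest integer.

198

M_in = 10⁶/2200 = 454.55; M_out = 454.55 + (-185) = 269.55.
T_out = 10⁶/269.55 = 3709.9 K → 3710 K; t = 37.1.
G = 99.47·ln 37.1 − 161.1 = 99.47·3.6136 − 161.1 = 198.346.
Rounded: 198.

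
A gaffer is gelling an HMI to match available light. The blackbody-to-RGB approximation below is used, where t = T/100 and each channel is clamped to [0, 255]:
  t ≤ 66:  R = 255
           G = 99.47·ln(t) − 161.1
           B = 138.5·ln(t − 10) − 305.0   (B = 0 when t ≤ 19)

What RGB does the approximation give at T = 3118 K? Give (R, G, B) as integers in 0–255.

t = 3118/100 = 31.18; the t ≤ 66 branch applies.
R = 255 by definition for t ≤ 66.
G = 99.47·ln 31.18 − 161.1 = 99.47·3.4398 − 161.1 = 181.055.
B = 138.5·ln(31.18 − 10) − 305.0 = 138.5·ln 21.18 − 305.0 = 138.5·3.0531 − 305.0 = 117.848.
Rounded: (255, 181, 118).

(255, 181, 118)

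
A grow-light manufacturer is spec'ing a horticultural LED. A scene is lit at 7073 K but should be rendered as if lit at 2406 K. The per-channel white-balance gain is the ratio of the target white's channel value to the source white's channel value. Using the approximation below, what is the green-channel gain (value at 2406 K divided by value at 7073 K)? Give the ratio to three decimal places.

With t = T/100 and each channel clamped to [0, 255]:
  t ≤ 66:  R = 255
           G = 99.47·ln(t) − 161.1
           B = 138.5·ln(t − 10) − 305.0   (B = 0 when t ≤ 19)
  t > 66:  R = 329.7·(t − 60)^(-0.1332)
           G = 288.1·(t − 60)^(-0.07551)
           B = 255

0.645

At 7073 K (t = 70.73):
  G = 288.1·(70.73 − 60)^(-0.07551) = 288.1·10.73^(-0.07551) = 288.1·0.83595 = 240.837.
At 2406 K (t = 24.06):
  G = 99.47·ln 24.06 − 161.1 = 99.47·3.1806 − 161.1 = 155.269.
Gain = 155.269 / 240.837 = 0.6447 → 0.645.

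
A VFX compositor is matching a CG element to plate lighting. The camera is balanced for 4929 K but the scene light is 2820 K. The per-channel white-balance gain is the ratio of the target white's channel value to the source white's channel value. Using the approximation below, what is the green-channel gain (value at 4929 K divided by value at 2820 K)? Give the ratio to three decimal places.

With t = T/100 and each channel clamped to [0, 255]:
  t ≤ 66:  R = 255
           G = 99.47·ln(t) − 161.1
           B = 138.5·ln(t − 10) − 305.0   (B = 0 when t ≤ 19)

At 2820 K (t = 28.2):
  G = 99.47·ln 28.2 − 161.1 = 99.47·3.3393 − 161.1 = 171.062.
At 4929 K (t = 49.29):
  G = 99.47·ln 49.29 − 161.1 = 99.47·3.8977 − 161.1 = 226.606.
Gain = 226.606 / 171.062 = 1.3247 → 1.325.

1.325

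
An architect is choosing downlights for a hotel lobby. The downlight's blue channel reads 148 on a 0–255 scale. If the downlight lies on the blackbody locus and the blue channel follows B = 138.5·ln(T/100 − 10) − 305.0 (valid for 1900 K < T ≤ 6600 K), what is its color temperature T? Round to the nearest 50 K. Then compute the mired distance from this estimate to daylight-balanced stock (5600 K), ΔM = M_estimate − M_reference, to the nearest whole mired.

ln(t − 10) = (148 + 305.0) / 138.5 = 3.2708.
t − 10 = e^3.2708 = 26.331, so t = 36.331.
T = 100·t = 3633 K → 3650 K to the nearest 50 K.
M_estimate = 10⁶/3650 = 273.97; M_reference = 10⁶/5600 = 178.57.
ΔM = 273.97 − 178.57 = 95.40 → +95 mireds.

+95 mireds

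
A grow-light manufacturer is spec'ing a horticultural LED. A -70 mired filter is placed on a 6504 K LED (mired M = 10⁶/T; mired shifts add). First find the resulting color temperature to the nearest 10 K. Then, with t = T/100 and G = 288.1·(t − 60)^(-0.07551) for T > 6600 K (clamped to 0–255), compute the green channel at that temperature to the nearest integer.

212

M_in = 10⁶/6504 = 153.75; M_out = 153.75 + (-70) = 83.75.
T_out = 10⁶/83.75 = 11940.1 K → 11940 K; t = 119.4.
G = 288.1·(119.4 − 60)^(-0.07551) = 288.1·59.4^(-0.07551) = 288.1·0.73462 = 211.643.
Rounded: 212.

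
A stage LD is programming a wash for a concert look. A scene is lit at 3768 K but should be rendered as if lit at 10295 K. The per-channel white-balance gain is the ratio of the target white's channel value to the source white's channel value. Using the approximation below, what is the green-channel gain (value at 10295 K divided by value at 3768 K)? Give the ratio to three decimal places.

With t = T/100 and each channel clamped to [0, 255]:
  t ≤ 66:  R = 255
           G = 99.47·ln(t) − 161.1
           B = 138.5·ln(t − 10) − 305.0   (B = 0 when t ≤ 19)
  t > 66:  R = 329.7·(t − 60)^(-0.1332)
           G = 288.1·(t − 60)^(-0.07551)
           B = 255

1.085

At 3768 K (t = 37.68):
  G = 99.47·ln 37.68 − 161.1 = 99.47·3.6291 − 161.1 = 199.890.
At 10295 K (t = 102.95):
  G = 288.1·(102.95 − 60)^(-0.07551) = 288.1·42.95^(-0.07551) = 288.1·0.75283 = 216.889.
Gain = 216.889 / 199.890 = 1.0850 → 1.085.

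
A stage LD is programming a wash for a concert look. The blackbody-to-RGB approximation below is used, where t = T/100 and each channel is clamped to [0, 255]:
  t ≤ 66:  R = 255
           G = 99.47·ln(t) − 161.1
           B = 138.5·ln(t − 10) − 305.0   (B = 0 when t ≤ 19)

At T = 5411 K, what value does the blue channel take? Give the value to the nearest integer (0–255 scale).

219

t = 5411/100 = 54.11; the t ≤ 66 branch applies.
B = 138.5·ln(54.11 − 10) − 305.0 = 138.5·ln 44.11 − 305.0 = 138.5·3.7867 − 305.0 = 219.456.
Rounded: 219.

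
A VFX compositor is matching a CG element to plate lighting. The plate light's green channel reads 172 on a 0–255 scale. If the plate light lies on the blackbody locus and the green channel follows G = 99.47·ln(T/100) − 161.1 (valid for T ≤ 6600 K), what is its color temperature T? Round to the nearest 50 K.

2850 K

ln t = (172 + 161.1) / 99.47 = 3.3487.
t = e^3.3487 = 28.467.
T = 100·t = 2847 K → 2850 K to the nearest 50 K.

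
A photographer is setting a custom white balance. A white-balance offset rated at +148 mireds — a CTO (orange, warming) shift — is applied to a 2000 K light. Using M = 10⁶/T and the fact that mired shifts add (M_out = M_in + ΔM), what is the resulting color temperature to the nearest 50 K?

M_in = 10⁶/2000 = 500.00 mireds.
M_out = 500.00 + (+148) = 648.00 mireds.
T_out = 10⁶/648.00 = 1543.2 K → 1550 K.

1550 K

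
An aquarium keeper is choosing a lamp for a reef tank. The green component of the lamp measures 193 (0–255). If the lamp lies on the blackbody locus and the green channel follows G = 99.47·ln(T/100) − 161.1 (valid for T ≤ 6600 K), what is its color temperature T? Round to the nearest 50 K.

ln t = (193 + 161.1) / 99.47 = 3.5599.
t = e^3.5599 = 35.159.
T = 100·t = 3516 K → 3500 K to the nearest 50 K.

3500 K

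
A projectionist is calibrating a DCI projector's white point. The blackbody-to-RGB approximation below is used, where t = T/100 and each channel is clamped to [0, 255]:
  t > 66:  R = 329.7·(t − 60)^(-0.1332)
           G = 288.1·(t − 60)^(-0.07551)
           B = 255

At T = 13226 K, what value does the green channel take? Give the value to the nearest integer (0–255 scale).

209

t = 13226/100 = 132.26; the t > 66 branch applies.
G = 288.1·(132.26 − 60)^(-0.07551) = 288.1·72.26^(-0.07551) = 288.1·0.72383 = 208.534.
Rounded: 209.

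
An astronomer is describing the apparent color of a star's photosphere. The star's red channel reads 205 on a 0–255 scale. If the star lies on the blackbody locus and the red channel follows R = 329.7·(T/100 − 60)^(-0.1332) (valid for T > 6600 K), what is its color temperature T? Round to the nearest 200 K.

9600 K

(t − 60)^(-0.1332) = 205/329.7 = 0.62178.
t − 60 = 0.62178^(1/-0.1332) = 0.62178^(-7.508) = 35.423, so t = 95.423.
T = 100·t = 9542 K → 9600 K to the nearest 200 K.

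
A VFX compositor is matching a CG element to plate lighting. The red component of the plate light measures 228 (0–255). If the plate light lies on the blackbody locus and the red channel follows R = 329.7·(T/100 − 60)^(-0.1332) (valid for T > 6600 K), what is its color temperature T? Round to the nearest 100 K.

7600 K

(t − 60)^(-0.1332) = 228/329.7 = 0.69154.
t − 60 = 0.69154^(1/-0.1332) = 0.69154^(-7.508) = 15.943, so t = 75.943.
T = 100·t = 7594 K → 7600 K to the nearest 100 K.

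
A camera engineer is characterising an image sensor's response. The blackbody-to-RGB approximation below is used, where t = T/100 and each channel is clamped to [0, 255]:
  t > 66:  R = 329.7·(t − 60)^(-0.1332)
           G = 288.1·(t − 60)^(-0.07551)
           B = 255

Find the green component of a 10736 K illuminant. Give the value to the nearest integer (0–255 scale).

t = 10736/100 = 107.36; the t > 66 branch applies.
G = 288.1·(107.36 − 60)^(-0.07551) = 288.1·47.36^(-0.07551) = 288.1·0.74729 = 215.294.
Rounded: 215.

215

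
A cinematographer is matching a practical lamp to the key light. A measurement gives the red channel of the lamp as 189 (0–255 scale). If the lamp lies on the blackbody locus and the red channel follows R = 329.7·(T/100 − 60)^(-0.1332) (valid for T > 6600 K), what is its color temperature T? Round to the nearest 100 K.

(t − 60)^(-0.1332) = 189/329.7 = 0.57325.
t − 60 = 0.57325^(1/-0.1332) = 0.57325^(-7.508) = 65.199, so t = 125.199.
T = 100·t = 12520 K → 12500 K to the nearest 100 K.

12500 K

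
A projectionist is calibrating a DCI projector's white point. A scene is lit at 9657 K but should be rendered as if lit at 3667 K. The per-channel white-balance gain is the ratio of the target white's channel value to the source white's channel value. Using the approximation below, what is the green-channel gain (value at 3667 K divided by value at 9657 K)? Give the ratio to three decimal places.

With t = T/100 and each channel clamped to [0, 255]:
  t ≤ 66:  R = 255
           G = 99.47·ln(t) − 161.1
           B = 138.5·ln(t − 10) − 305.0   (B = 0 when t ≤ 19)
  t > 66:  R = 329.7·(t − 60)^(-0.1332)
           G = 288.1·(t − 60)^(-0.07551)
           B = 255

0.898

At 9657 K (t = 96.57):
  G = 288.1·(96.57 − 60)^(-0.07551) = 288.1·36.57^(-0.07551) = 288.1·0.76202 = 219.539.
At 3667 K (t = 36.67):
  G = 99.47·ln 36.67 − 161.1 = 99.47·3.6020 − 161.1 = 197.187.
Gain = 197.187 / 219.539 = 0.8982 → 0.898.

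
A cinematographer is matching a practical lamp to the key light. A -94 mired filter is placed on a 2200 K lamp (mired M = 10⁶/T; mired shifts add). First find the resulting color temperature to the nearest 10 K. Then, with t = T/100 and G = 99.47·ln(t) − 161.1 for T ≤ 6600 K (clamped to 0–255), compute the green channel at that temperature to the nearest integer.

M_in = 10⁶/2200 = 454.55; M_out = 454.55 + (-94) = 360.55.
T_out = 10⁶/360.55 = 2773.6 K → 2770 K; t = 27.7.
G = 99.47·ln 27.7 − 161.1 = 99.47·3.3214 − 161.1 = 169.283.
Rounded: 169.

169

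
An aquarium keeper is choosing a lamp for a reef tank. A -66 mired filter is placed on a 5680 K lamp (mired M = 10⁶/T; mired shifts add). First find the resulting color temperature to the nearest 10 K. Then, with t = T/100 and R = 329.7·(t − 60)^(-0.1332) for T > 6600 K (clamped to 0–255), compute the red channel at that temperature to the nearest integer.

209

M_in = 10⁶/5680 = 176.06; M_out = 176.06 + (-66) = 110.06.
T_out = 10⁶/110.06 = 9086.3 K → 9090 K; t = 90.9.
R = 329.7·(90.9 − 60)^(-0.1332) = 329.7·30.9^(-0.1332) = 329.7·0.63320 = 208.764.
Rounded: 209.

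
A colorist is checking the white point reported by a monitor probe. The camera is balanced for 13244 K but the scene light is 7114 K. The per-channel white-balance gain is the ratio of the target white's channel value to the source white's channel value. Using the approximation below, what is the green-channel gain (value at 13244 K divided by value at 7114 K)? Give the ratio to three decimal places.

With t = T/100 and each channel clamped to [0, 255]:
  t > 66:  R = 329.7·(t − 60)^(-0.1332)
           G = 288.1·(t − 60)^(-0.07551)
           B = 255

0.868

At 7114 K (t = 71.14):
  G = 288.1·(71.14 − 60)^(-0.07551) = 288.1·11.14^(-0.07551) = 288.1·0.83358 = 240.156.
At 13244 K (t = 132.44):
  G = 288.1·(132.44 − 60)^(-0.07551) = 288.1·72.44^(-0.07551) = 288.1·0.72369 = 208.495.
Gain = 208.495 / 240.156 = 0.8682 → 0.868.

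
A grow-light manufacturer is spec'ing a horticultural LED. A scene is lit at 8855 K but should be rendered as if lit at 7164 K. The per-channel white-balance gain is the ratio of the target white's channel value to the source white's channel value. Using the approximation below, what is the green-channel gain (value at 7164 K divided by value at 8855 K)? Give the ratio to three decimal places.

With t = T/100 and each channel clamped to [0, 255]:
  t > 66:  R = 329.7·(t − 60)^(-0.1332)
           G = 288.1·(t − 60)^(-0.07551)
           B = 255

1.070

At 8855 K (t = 88.55):
  G = 288.1·(88.55 − 60)^(-0.07551) = 288.1·28.55^(-0.07551) = 288.1·0.77640 = 223.682.
At 7164 K (t = 71.64):
  G = 288.1·(71.64 − 60)^(-0.07551) = 288.1·11.64^(-0.07551) = 288.1·0.83083 = 239.361.
Gain = 239.361 / 223.682 = 1.0701 → 1.070.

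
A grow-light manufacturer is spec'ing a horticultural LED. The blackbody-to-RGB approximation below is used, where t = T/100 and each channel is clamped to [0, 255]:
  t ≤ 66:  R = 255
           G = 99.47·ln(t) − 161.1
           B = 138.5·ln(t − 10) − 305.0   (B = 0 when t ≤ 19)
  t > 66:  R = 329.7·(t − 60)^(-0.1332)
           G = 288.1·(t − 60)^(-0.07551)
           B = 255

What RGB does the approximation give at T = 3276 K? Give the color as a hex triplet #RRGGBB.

t = 3276/100 = 32.76; the t ≤ 66 branch applies.
R = 255 by definition for t ≤ 66.
G = 99.47·ln 32.76 − 161.1 = 99.47·3.4892 − 161.1 = 185.972.
B = 138.5·ln(32.76 − 10) − 305.0 = 138.5·ln 22.76 − 305.0 = 138.5·3.1250 − 305.0 = 127.813.
Rounded: (255, 186, 128).
In hex: #FFBA80.

#FFBA80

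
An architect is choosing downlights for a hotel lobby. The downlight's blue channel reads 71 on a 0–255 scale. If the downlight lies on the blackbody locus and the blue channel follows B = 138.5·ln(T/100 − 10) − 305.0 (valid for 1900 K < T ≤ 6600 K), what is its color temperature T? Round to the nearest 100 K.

ln(t − 10) = (71 + 305.0) / 138.5 = 2.7148.
t − 10 = e^2.7148 = 15.102, so t = 25.102.
T = 100·t = 2510 K → 2500 K to the nearest 100 K.

2500 K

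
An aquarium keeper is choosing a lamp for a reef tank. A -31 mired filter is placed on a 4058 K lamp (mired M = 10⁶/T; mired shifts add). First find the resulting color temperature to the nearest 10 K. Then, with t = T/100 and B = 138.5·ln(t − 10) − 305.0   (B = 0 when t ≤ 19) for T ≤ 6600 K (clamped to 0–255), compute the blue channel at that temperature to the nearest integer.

193

M_in = 10⁶/4058 = 246.43; M_out = 246.43 + (-31) = 215.43.
T_out = 10⁶/215.43 = 4641.9 K → 4640 K; t = 46.4.
B = 138.5·ln(46.4 − 10) − 305.0 = 138.5·ln 36.4 − 305.0 = 138.5·3.5946 − 305.0 = 192.848.
Rounded: 193.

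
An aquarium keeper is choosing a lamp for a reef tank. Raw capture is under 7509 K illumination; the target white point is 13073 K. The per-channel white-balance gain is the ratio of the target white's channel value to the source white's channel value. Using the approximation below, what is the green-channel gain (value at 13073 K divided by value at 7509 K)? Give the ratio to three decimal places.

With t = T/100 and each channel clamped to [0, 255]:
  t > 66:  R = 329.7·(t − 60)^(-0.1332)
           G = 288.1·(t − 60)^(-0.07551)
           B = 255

0.890

At 7509 K (t = 75.09):
  G = 288.1·(75.09 − 60)^(-0.07551) = 288.1·15.09^(-0.07551) = 288.1·0.81470 = 234.715.
At 13073 K (t = 130.73):
  G = 288.1·(130.73 − 60)^(-0.07551) = 288.1·70.73^(-0.07551) = 288.1·0.72500 = 208.872.
Gain = 208.872 / 234.715 = 0.8899 → 0.890.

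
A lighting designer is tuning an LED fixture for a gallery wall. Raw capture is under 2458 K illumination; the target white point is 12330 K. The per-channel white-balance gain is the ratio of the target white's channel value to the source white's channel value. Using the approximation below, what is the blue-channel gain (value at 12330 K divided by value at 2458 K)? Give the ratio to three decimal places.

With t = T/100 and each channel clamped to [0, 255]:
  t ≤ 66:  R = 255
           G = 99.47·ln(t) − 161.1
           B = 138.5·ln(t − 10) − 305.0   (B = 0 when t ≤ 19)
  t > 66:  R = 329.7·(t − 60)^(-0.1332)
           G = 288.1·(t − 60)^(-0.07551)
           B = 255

3.856

At 2458 K (t = 24.58):
  B = 138.5·ln(24.58 − 10) − 305.0 = 138.5·ln 14.58 − 305.0 = 138.5·2.6797 − 305.0 = 66.132.
At 12330 K (t = 123.3):
  B = 255 by definition for t > 66.
Gain = 255.000 / 66.132 = 3.8559 → 3.856.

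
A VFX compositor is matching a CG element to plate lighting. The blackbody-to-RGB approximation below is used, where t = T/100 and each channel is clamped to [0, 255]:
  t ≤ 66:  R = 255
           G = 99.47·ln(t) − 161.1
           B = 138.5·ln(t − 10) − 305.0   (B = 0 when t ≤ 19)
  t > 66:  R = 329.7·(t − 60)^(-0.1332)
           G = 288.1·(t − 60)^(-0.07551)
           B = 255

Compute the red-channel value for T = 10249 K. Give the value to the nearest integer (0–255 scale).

200

t = 10249/100 = 102.49; the t > 66 branch applies.
R = 329.7·(102.49 − 60)^(-0.1332) = 329.7·42.49^(-0.1332) = 329.7·0.60689 = 200.093.
Rounded: 200.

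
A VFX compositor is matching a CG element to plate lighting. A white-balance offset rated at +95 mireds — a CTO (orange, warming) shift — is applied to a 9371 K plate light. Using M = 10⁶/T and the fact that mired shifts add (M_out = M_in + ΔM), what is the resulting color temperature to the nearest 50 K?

4950 K

M_in = 10⁶/9371 = 106.71 mireds.
M_out = 106.71 + (+95) = 201.71 mireds.
T_out = 10⁶/201.71 = 4957.6 K → 4950 K.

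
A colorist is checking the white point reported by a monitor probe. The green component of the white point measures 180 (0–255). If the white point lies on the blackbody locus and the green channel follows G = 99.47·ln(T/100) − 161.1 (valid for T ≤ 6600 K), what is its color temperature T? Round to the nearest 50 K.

3100 K

ln t = (180 + 161.1) / 99.47 = 3.4292.
t = e^3.4292 = 30.851.
T = 100·t = 3085 K → 3100 K to the nearest 50 K.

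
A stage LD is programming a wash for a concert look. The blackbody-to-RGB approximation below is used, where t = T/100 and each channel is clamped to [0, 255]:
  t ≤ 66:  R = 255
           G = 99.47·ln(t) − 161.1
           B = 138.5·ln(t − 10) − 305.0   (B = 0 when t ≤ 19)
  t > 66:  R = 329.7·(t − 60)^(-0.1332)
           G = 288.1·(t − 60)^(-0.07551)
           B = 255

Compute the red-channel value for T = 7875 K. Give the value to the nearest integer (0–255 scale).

223

t = 7875/100 = 78.75; the t > 66 branch applies.
R = 329.7·(78.75 − 60)^(-0.1332) = 329.7·18.75^(-0.1332) = 329.7·0.67676 = 223.129.
Rounded: 223.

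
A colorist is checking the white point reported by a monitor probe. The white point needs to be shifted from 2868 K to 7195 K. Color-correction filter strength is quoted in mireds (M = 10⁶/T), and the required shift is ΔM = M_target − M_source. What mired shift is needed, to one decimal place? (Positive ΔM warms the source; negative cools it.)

-209.7 mireds

M_source = 10⁶/2868 = 348.675; M_target = 10⁶/7195 = 138.985.
ΔM = 138.985 − 348.675 = -209.690 → -209.7 mireds, a cooling shift.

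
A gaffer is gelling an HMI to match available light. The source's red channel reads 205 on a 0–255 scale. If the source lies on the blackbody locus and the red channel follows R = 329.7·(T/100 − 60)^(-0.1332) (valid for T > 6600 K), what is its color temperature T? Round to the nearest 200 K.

9600 K

(t − 60)^(-0.1332) = 205/329.7 = 0.62178.
t − 60 = 0.62178^(1/-0.1332) = 0.62178^(-7.508) = 35.423, so t = 95.423.
T = 100·t = 9542 K → 9600 K to the nearest 200 K.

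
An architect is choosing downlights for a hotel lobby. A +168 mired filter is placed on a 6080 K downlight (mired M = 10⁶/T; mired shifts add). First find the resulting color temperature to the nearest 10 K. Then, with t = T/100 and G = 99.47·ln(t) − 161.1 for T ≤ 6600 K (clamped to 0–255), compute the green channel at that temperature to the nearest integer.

M_in = 10⁶/6080 = 164.47; M_out = 164.47 + (+168) = 332.47.
T_out = 10⁶/332.47 = 3007.8 K → 3010 K; t = 30.1.
G = 99.47·ln 30.1 − 161.1 = 99.47·3.4045 − 161.1 = 177.548.
Rounded: 178.

178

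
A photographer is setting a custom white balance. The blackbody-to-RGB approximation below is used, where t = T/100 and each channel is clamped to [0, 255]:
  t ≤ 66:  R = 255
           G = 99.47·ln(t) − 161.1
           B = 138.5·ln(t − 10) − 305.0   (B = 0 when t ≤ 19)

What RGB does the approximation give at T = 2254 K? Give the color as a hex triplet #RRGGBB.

t = 2254/100 = 22.54; the t ≤ 66 branch applies.
R = 255 by definition for t ≤ 66.
G = 99.47·ln 22.54 − 161.1 = 99.47·3.1153 − 161.1 = 148.778.
B = 138.5·ln(22.54 − 10) − 305.0 = 138.5·ln 12.54 − 305.0 = 138.5·2.5289 − 305.0 = 45.256.
Rounded: (255, 149, 45).
In hex: #FF952D.

#FF952D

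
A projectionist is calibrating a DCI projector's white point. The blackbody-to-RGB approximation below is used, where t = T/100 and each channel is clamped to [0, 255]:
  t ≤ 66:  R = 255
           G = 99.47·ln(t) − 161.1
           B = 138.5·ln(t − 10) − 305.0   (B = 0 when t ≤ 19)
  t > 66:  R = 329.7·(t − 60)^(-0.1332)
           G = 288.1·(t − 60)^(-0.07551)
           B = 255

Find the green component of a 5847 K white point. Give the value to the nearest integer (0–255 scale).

244

t = 5847/100 = 58.47; the t ≤ 66 branch applies.
G = 99.47·ln 58.47 − 161.1 = 99.47·4.0685 − 161.1 = 243.595.
Rounded: 244.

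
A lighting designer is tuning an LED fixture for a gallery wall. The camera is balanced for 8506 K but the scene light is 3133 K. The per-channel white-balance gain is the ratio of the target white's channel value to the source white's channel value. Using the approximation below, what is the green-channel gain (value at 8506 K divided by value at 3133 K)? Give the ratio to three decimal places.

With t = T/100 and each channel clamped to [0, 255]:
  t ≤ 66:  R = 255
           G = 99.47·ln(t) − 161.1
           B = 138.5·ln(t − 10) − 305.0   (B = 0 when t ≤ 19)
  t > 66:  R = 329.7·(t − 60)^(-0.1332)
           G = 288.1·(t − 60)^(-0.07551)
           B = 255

At 3133 K (t = 31.33):
  G = 99.47·ln 31.33 − 161.1 = 99.47·3.4446 − 161.1 = 181.532.
At 8506 K (t = 85.06):
  G = 288.1·(85.06 − 60)^(-0.07551) = 288.1·25.06^(-0.07551) = 288.1·0.78408 = 225.895.
Gain = 225.895 / 181.532 = 1.2444 → 1.244.

1.244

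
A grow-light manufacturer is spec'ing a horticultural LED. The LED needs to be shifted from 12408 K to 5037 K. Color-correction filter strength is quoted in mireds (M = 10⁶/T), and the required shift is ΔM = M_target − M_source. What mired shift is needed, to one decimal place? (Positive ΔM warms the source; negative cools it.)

+117.9 mireds

M_source = 10⁶/12408 = 80.593; M_target = 10⁶/5037 = 198.531.
ΔM = 198.531 − 80.593 = 117.938 → +117.9 mireds, a warming shift.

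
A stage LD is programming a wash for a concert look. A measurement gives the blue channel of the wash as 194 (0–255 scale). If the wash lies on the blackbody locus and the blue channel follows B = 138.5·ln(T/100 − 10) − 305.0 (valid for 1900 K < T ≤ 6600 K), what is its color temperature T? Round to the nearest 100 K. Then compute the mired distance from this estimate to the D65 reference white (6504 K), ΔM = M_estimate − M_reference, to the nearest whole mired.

+59 mireds

ln(t − 10) = (194 + 305.0) / 138.5 = 3.6029.
t − 10 = e^3.6029 = 36.704, so t = 46.704.
T = 100·t = 4670 K → 4700 K to the nearest 100 K.
M_estimate = 10⁶/4700 = 212.77; M_reference = 10⁶/6504 = 153.75.
ΔM = 212.77 − 153.75 = 59.01 → +59 mireds.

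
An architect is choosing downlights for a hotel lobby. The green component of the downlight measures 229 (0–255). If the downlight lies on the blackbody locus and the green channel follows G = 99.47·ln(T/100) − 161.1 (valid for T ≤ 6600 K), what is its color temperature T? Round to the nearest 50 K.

ln t = (229 + 161.1) / 99.47 = 3.9218.
t = e^3.9218 = 50.491.
T = 100·t = 5049 K → 5050 K to the nearest 50 K.

5050 K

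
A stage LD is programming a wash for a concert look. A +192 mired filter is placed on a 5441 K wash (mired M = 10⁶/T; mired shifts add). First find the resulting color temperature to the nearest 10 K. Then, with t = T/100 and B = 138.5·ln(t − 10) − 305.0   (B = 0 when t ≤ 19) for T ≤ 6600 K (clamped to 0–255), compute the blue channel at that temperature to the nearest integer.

M_in = 10⁶/5441 = 183.79; M_out = 183.79 + (+192) = 375.79.
T_out = 10⁶/375.79 = 2661.1 K → 2660 K; t = 26.6.
B = 138.5·ln(26.6 − 10) − 305.0 = 138.5·ln 16.6 − 305.0 = 138.5·2.8094 − 305.0 = 84.102.
Rounded: 84.

84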